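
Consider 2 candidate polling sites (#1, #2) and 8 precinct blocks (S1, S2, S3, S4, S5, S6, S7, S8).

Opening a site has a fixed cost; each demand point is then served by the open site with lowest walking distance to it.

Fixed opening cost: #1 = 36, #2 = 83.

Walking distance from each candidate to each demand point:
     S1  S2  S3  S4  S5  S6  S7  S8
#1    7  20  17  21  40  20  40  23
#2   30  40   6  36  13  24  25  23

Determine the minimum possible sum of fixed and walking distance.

224

Open {#1}: assign each demand point to its cheapest open site.
  S1→#1 7, S2→#1 20, S3→#1 17, S4→#1 21, S5→#1 40, S6→#1 20, S7→#1 40, S8→#1 23
  walking distance 188, fixed 36 → total 224.
Compare {#1, #2}: walking distance 135 + fixed 119 = 254.
Compare {#2}: walking distance 197 + fixed 83 = 280.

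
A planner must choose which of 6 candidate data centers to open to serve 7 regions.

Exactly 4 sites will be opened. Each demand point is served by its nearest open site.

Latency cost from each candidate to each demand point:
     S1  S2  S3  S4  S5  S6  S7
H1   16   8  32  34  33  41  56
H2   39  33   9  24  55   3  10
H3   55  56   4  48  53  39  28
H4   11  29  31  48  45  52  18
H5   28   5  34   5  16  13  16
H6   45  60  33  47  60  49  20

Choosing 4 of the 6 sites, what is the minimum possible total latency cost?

54

Open {H2, H3, H4, H5}.
  S1→H4 11, S2→H5 5, S3→H3 4, S4→H5 5, S5→H5 16, S6→H2 3, S7→H2 10  ⇒ total 54.
Compare {H1, H2, H3, H5}: total 59.
Compare {H1, H2, H4, H5}: total 59.
No size-4 selection does better; minimum is 54.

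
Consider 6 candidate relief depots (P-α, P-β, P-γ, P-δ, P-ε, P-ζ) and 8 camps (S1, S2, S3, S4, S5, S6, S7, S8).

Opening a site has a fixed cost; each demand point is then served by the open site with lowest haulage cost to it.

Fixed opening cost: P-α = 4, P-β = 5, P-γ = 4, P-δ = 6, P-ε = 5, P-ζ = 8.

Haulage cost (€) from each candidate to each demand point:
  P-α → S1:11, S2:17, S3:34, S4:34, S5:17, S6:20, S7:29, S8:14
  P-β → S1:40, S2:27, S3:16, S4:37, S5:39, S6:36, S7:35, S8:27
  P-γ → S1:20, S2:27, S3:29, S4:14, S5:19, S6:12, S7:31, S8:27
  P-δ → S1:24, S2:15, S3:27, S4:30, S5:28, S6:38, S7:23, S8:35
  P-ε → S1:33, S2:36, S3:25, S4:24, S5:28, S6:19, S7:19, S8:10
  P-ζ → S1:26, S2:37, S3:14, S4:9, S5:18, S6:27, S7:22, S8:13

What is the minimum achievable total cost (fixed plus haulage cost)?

Open {P-α, P-γ, P-ε, P-ζ}: assign each demand point to its cheapest open site.
  S1→P-α 11, S2→P-α 17, S3→P-ζ 14, S4→P-ζ 9, S5→P-α 17, S6→P-γ 12, S7→P-ε 19, S8→P-ε 10
  haulage cost 109, fixed 21 → total 130.
Compare {P-α, P-γ, P-ζ}: haulage cost 115 + fixed 16 = 131.
Compare {P-α, P-ε, P-ζ}: haulage cost 116 + fixed 17 = 133.
Compare {P-α, P-β, P-γ, P-ε}: haulage cost 116 + fixed 18 = 134.
All other subsets cost ≥ 131. Minimum total cost: 130.

130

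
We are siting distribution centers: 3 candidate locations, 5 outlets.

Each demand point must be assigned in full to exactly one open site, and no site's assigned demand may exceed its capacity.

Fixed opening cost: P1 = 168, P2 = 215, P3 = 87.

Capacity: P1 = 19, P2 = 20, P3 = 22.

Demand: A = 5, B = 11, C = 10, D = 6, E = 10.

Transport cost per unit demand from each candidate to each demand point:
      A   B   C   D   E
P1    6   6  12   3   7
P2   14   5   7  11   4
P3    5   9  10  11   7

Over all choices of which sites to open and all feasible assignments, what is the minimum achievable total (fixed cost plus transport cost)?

602

Open {P2, P3}; cheapest assignment that respects the capacities:
  P2 (cap 20, load 20): C, E — cost 10×7 + 10×4 = 110
  P3 (cap 22, load 22): A, B, D — cost 5×5 + 11×9 + 6×11 = 190
  Shipping 300, fixed 302 → total 602.
  Any other capacity-feasible assignment to {P2, P3} ships for at least 300.
Compare {P1, P2, P3}: its best feasible assignment gives total 689.
Every other set of open sites that can feasibly serve all demand totals ≥ 689 even under its best assignment. Minimum: 602.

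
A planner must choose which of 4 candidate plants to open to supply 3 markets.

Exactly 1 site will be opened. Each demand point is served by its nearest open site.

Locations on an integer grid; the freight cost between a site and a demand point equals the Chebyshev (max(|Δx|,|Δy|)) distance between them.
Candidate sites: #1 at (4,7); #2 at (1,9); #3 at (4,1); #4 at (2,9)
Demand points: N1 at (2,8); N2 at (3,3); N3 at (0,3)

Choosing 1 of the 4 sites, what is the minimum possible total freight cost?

Open {#1}.
  N1→#1 2, N2→#1 4, N3→#1 4  ⇒ total 10.
Compare {#2}: total 13.
Compare {#3}: total 13.
No size-1 selection does better; minimum is 10.

10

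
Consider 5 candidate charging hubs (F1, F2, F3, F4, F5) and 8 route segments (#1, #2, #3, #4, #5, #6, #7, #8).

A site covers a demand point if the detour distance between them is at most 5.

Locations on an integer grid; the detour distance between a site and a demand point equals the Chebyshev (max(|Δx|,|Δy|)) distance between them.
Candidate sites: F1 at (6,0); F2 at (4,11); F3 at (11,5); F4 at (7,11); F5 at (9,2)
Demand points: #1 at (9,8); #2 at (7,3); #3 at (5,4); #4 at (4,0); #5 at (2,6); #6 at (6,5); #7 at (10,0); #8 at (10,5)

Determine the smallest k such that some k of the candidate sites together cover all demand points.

2

Coverage sets (demand points within 5 of each site):
  F1: {#2, #3, #4, #6, #7, #8}
  F2: {#1, #5}
  F3: {#1, #2, #6, #7, #8}
  F4: {#1, #5}
  F5: {#2, #3, #4, #6, #7, #8}
No single site covers all 8 demand points.
But {F1, F2} covers everything, so the minimum is 2.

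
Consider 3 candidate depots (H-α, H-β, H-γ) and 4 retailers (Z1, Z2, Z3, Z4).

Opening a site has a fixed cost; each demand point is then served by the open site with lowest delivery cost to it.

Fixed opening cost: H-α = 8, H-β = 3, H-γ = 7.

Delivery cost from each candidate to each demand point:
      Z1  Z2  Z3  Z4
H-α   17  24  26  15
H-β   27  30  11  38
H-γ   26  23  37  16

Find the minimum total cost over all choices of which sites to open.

78

Open {H-α, H-β}: assign each demand point to its cheapest open site.
  Z1→H-α 17, Z2→H-α 24, Z3→H-β 11, Z4→H-α 15
  delivery cost 67, fixed 11 → total 78.
Compare {H-α, H-β, H-γ}: delivery cost 66 + fixed 18 = 84.
Compare {H-β, H-γ}: delivery cost 76 + fixed 10 = 86.
Compare {H-α}: delivery cost 82 + fixed 8 = 90.
All other subsets cost ≥ 84. Minimum total cost: 78.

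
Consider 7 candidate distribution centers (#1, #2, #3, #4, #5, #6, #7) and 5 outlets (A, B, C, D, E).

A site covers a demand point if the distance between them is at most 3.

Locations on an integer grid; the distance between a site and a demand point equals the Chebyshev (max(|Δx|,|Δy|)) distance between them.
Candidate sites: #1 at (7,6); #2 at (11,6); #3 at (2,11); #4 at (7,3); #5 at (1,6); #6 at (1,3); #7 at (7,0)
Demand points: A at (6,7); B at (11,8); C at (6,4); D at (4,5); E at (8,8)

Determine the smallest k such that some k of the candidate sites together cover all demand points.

Coverage sets (demand points within 3 of each site):
  #1: {A, C, D, E}
  #2: {B, E}
  #3: {}
  #4: {C, D}
  #5: {D}
  #6: {D}
  #7: {}
No single site covers all 5 demand points.
But {#1, #2} covers everything, so the minimum is 2.

2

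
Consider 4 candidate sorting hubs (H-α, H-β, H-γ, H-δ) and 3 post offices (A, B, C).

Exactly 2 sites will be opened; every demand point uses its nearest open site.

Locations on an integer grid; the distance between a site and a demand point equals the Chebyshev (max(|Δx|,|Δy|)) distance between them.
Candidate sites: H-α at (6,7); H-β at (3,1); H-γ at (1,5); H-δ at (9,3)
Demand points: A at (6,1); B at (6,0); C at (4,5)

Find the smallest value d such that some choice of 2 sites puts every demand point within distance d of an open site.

Open {H-α, H-β}.
  Farthest demand point is A at distance 3 (to H-β); all others are ≤ 3.
With {H-α, H-δ} the worst case is 3.
With {H-β, H-γ} the worst case is 3.
No size-2 selection achieves below 3.

3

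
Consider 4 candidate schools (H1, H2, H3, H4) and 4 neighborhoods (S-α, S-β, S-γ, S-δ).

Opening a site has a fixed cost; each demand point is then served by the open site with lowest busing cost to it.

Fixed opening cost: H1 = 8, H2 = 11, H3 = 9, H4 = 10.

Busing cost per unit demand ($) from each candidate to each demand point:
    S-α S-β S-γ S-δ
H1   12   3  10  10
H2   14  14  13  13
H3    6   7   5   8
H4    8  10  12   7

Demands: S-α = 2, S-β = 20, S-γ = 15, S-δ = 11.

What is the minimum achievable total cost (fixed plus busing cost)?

251

Open {H1, H3, H4}: assign each demand point to its cheapest open site.
  S-α→H3 2×6=12, S-β→H1 20×3=60, S-γ→H3 15×5=75, S-δ→H4 11×7=77
  busing cost 224, fixed 27 → total 251.
Compare {H1, H3}: busing cost 235 + fixed 17 = 252.
Compare {H1, H2, H3, H4}: busing cost 224 + fixed 38 = 262.
Compare {H1, H2, H3}: busing cost 235 + fixed 28 = 263.
All other subsets cost ≥ 252. Minimum total cost: 251.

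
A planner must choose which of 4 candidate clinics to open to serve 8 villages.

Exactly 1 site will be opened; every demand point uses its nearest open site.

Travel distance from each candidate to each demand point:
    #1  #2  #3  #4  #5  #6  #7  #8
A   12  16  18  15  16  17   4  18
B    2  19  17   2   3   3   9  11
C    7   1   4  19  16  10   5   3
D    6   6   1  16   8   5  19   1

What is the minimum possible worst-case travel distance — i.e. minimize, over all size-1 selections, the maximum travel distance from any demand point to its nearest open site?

Open {A}.
  Farthest demand point is #3 at travel distance 18 (to A); all others are ≤ 18.
With {B} the worst case is 19.
With {C} the worst case is 19.
No size-1 selection achieves below 18.

18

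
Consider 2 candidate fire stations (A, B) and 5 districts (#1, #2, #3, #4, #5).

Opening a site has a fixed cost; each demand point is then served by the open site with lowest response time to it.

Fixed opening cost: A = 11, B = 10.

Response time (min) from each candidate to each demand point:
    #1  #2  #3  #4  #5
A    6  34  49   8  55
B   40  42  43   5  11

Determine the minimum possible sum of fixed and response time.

120

Open {A, B}: assign each demand point to its cheapest open site.
  #1→A 6, #2→A 34, #3→B 43, #4→B 5, #5→B 11
  response time 99, fixed 21 → total 120.
Compare {B}: response time 141 + fixed 10 = 151.
Compare {A}: response time 152 + fixed 11 = 163.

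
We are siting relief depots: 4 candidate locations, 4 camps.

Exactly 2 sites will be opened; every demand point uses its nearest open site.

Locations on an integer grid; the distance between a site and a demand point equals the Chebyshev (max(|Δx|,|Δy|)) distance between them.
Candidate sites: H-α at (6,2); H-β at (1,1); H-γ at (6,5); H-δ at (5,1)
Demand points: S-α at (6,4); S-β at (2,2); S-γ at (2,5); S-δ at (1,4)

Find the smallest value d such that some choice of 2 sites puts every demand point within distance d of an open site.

Open {H-α, H-β}.
  Farthest demand point is S-γ at distance 4 (to H-α); all others are ≤ 4.
With {H-α, H-δ} the worst case is 4.
With {H-β, H-γ} the worst case is 4.
No size-2 selection achieves below 4.

4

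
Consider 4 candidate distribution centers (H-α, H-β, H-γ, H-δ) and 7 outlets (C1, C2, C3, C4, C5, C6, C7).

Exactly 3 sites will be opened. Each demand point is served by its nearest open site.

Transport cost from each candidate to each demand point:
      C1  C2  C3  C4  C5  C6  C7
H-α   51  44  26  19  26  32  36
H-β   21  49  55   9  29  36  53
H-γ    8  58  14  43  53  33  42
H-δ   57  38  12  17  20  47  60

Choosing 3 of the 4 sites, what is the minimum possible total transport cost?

Open {H-β, H-γ, H-δ}.
  C1→H-γ 8, C2→H-δ 38, C3→H-δ 12, C4→H-β 9, C5→H-δ 20, C6→H-γ 33, C7→H-γ 42  ⇒ total 162.
Compare {H-α, H-γ, H-δ}: total 163.
Compare {H-α, H-β, H-δ}: total 168.
No size-3 selection does better; minimum is 162.

162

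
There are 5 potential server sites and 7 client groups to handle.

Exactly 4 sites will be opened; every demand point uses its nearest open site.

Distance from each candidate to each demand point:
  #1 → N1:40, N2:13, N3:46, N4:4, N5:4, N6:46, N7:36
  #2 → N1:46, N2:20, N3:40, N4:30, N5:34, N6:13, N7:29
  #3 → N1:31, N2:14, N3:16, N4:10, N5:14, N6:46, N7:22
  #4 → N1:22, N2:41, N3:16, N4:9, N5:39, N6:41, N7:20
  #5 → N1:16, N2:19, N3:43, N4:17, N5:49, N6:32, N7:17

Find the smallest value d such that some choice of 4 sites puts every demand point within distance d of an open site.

17

Open {#1, #2, #3, #5}.
  Farthest demand point is N7 at distance 17 (to #5); all others are ≤ 17.
With {#1, #2, #4, #5} the worst case is 17.
With {#2, #3, #4, #5} the worst case is 17.
No size-4 selection achieves below 17.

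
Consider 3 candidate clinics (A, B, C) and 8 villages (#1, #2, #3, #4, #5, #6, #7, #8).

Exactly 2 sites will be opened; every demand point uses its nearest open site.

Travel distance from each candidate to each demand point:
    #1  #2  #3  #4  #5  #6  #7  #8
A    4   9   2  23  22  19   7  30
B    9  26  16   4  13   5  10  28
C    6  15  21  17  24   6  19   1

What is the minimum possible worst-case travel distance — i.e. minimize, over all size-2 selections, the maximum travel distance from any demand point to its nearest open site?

16

Open {B, C}.
  Farthest demand point is #3 at travel distance 16 (to B); all others are ≤ 16.
With {A, C} the worst case is 22.
With {A, B} the worst case is 28.
No size-2 selection achieves below 16.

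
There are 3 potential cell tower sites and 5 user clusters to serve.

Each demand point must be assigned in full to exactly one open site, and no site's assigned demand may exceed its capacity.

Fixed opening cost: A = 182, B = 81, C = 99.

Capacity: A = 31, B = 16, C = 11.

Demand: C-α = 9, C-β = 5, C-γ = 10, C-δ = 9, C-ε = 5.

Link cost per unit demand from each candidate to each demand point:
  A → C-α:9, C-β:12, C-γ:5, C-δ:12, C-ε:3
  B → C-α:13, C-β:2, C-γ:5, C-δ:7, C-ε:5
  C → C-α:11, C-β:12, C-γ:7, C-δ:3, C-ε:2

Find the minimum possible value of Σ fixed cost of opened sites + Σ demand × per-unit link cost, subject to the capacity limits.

Open {A, B}; cheapest assignment that respects the capacities:
  A (cap 31, load 24): C-α, C-γ, C-ε — cost 9×9 + 10×5 + 5×3 = 146
  B (cap 16, load 14): C-β, C-δ — cost 5×2 + 9×7 = 73
  Shipping 219, fixed 263 → total 482.
  Any other capacity-feasible assignment to {A, B} ships for at least 219.
Compare {A, C}: its best feasible assignment gives total 514.
Compare {A, B, C}: its best feasible assignment gives total 545.
Every other set of open sites that can feasibly serve all demand totals ≥ 514 even under its best assignment. Minimum: 482.

482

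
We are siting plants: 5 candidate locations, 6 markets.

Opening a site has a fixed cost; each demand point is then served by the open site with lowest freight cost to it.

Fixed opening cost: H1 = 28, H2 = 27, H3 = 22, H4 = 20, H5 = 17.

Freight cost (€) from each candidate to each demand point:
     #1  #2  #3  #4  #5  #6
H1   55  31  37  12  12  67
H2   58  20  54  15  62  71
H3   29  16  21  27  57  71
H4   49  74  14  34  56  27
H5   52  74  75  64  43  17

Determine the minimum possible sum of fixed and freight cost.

Open {H1, H3, H5}: assign each demand point to its cheapest open site.
  #1→H3 29, #2→H3 16, #3→H3 21, #4→H1 12, #5→H1 12, #6→H5 17
  freight cost 107, fixed 67 → total 174.
Compare {H1, H3, H4}: freight cost 110 + fixed 70 = 180.
Compare {H1, H3, H4, H5}: freight cost 100 + fixed 87 = 187.
Compare {H3, H5}: freight cost 153 + fixed 39 = 192.
All other subsets cost ≥ 180. Minimum total cost: 174.

174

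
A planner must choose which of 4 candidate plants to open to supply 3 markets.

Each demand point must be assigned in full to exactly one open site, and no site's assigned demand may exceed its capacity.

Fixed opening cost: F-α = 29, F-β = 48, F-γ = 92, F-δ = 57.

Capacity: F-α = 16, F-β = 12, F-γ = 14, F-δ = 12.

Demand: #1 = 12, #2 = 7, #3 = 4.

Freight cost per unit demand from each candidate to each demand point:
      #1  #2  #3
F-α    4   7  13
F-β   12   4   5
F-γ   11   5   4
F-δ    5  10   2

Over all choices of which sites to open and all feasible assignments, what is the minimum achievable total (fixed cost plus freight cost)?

173

Open {F-α, F-β}; cheapest assignment that respects the capacities:
  F-α (cap 16, load 12): #1 — cost 12×4 = 48
  F-β (cap 12, load 11): #2, #3 — cost 7×4 + 4×5 = 48
  Shipping 96, fixed 77 → total 173.
  Any other capacity-feasible assignment to {F-α, F-β} ships for at least 96.
Compare {F-α, F-δ}: its best feasible assignment gives total 212.
Compare {F-β, F-δ}: its best feasible assignment gives total 213.
Every other set of open sites that can feasibly serve all demand totals ≥ 212 even under its best assignment. Minimum: 173.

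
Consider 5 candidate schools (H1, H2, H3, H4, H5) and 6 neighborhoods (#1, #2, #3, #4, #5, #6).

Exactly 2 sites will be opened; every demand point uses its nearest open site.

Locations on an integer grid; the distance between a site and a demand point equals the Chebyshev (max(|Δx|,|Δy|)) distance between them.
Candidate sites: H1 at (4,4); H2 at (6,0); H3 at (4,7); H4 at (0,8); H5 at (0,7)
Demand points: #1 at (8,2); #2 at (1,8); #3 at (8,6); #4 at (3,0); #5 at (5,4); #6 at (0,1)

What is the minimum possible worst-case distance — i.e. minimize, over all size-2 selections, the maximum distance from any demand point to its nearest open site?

4

Open {H1, H2}.
  Farthest demand point is #2 at distance 4 (to H1); all others are ≤ 4.
With {H1, H3} the worst case is 4.
With {H1, H4} the worst case is 4.
No size-2 selection achieves below 4.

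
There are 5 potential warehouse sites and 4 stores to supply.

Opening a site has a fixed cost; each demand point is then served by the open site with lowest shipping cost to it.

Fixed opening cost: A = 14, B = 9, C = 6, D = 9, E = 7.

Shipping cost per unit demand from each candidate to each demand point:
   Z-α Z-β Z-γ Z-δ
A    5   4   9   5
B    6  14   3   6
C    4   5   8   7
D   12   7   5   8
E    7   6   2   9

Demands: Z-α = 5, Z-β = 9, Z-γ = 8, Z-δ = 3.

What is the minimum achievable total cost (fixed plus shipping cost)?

Open {A, E}: assign each demand point to its cheapest open site.
  Z-α→A 5×5=25, Z-β→A 9×4=36, Z-γ→E 8×2=16, Z-δ→A 3×5=15
  shipping cost 92, fixed 21 → total 113.
Compare {A, C, E}: shipping cost 87 + fixed 27 = 114.
Compare {C, E}: shipping cost 102 + fixed 13 = 115.
Compare {B, C, E}: shipping cost 99 + fixed 22 = 121.
All other subsets cost ≥ 114. Minimum total cost: 113.

113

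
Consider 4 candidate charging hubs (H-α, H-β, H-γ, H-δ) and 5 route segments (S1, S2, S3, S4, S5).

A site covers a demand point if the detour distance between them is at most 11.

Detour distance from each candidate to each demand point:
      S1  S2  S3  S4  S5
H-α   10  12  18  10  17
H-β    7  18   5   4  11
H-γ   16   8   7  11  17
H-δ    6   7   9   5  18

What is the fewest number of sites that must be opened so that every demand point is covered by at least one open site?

Coverage sets (demand points within 11 of each site):
  H-α: {S1, S4}
  H-β: {S1, S3, S4, S5}
  H-γ: {S2, S3, S4}
  H-δ: {S1, S2, S3, S4}
No single site covers all 5 demand points.
But {H-β, H-γ} covers everything, so the minimum is 2.

2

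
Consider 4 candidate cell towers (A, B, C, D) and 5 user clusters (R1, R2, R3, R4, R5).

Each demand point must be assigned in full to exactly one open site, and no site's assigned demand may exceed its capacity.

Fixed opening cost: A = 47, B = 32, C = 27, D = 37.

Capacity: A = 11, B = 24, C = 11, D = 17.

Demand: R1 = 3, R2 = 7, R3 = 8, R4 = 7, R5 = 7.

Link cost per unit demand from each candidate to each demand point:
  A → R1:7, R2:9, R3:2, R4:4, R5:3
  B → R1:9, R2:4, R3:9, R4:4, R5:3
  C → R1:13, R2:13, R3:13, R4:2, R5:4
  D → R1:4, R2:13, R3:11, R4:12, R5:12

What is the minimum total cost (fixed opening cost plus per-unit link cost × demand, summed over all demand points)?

Open {A, B}; cheapest assignment that respects the capacities:
  A (cap 11, load 11): R1, R3 — cost 3×7 + 8×2 = 37
  B (cap 24, load 21): R2, R4, R5 — cost 7×4 + 7×4 + 7×3 = 77
  Shipping 114, fixed 79 → total 193.
  Any other capacity-feasible assignment to {A, B} ships for at least 114.
Compare {A, B, C}: its best feasible assignment gives total 206.
Compare {A, B, D}: its best feasible assignment gives total 221.
Every other set of open sites that can feasibly serve all demand totals ≥ 206 even under its best assignment. Minimum: 193.

193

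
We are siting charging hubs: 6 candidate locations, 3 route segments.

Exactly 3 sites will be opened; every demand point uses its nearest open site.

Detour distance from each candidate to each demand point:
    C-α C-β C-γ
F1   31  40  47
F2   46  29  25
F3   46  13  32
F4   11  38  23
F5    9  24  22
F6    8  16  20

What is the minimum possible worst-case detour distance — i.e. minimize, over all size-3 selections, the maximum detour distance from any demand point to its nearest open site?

20

Open {F1, F2, F6}.
  Farthest demand point is C-γ at detour distance 20 (to F6); all others are ≤ 20.
With {F1, F3, F6} the worst case is 20.
With {F1, F4, F6} the worst case is 20.
No size-3 selection achieves below 20.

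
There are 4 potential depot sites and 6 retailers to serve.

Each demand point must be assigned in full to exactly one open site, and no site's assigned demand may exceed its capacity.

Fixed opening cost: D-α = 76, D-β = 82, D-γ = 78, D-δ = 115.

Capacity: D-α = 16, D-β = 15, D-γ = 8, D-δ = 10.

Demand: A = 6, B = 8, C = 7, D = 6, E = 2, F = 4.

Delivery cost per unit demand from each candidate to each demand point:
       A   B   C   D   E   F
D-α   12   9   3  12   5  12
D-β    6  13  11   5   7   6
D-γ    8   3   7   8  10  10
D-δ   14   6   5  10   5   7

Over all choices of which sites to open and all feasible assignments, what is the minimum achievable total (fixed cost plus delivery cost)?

405

Open {D-α, D-β, D-γ}; cheapest assignment that respects the capacities:
  D-α (cap 16, load 13): C, E, F — cost 7×3 + 2×5 + 4×12 = 79
  D-β (cap 15, load 12): A, D — cost 6×6 + 6×5 = 66
  D-γ (cap 8, load 8): B — cost 8×3 = 24
  Shipping 169, fixed 236 → total 405.
  Any other capacity-feasible assignment to {D-α, D-β, D-γ} ships for at least 169.
Compare {D-α, D-β, D-δ}: its best feasible assignment gives total 466.
Compare {D-α, D-γ, D-δ}: its best feasible assignment gives total 484.
Every other set of open sites that can feasibly serve all demand totals ≥ 466 even under its best assignment. Minimum: 405.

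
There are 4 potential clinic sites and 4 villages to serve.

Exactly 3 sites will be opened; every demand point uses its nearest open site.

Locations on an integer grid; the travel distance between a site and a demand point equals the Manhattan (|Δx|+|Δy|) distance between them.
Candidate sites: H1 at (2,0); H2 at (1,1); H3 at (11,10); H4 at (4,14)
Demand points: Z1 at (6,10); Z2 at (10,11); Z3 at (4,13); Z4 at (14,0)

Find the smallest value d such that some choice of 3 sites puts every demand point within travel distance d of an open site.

Open {H1, H2, H3}.
  Farthest demand point is Z4 at travel distance 12 (to H1); all others are ≤ 12.
With {H1, H2, H4} the worst case is 12.
With {H1, H3, H4} the worst case is 12.
No size-3 selection achieves below 12.

12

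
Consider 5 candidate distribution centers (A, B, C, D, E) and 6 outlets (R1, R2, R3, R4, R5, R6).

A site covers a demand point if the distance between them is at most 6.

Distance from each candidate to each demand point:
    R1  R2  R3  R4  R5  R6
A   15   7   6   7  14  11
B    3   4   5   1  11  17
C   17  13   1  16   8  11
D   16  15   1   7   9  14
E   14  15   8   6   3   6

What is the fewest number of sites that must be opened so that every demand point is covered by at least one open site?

Coverage sets (demand points within 6 of each site):
  A: {R3}
  B: {R1, R2, R3, R4}
  C: {R3}
  D: {R3}
  E: {R4, R5, R6}
No single site covers all 6 demand points.
But {B, E} covers everything, so the minimum is 2.

2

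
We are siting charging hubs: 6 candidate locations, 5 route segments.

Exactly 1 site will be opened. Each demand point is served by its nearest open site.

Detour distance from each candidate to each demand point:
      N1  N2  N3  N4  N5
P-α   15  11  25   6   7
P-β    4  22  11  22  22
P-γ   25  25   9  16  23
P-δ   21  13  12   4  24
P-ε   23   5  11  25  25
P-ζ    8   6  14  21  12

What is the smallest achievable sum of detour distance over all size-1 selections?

Open {P-ζ}.
  N1→P-ζ 8, N2→P-ζ 6, N3→P-ζ 14, N4→P-ζ 21, N5→P-ζ 12  ⇒ total 61.
Compare {P-α}: total 64.
Compare {P-δ}: total 74.
No size-1 selection does better; minimum is 61.

61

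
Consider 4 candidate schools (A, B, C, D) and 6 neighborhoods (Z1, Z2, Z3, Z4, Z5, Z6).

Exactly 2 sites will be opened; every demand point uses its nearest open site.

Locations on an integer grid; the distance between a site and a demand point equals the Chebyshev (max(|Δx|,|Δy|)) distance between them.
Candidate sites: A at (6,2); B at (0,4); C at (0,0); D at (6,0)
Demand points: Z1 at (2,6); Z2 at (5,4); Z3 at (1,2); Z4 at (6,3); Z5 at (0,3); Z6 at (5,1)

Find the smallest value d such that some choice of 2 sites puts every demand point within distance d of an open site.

2

Open {A, B}.
  Farthest demand point is Z1 at distance 2 (to B); all others are ≤ 2.
With {A, C} the worst case is 4.
With {B, D} the worst case is 4.
No size-2 selection achieves below 2.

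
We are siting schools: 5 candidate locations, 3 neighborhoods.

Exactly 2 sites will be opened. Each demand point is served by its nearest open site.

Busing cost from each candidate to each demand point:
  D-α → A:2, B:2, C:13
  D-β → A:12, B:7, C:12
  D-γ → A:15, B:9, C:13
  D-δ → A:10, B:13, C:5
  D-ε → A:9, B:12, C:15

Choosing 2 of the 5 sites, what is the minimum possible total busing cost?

Open {D-α, D-δ}.
  A→D-α 2, B→D-α 2, C→D-δ 5  ⇒ total 9.
Compare {D-α, D-β}: total 16.
Compare {D-α, D-γ}: total 17.
No size-2 selection does better; minimum is 9.

9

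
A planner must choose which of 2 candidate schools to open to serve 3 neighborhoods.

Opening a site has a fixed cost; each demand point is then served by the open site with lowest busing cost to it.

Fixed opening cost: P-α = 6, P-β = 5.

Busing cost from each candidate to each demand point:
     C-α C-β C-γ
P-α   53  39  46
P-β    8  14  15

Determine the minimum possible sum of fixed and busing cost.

Open {P-β}: assign each demand point to its cheapest open site.
  C-α→P-β 8, C-β→P-β 14, C-γ→P-β 15
  busing cost 37, fixed 5 → total 42.
Compare {P-α, P-β}: busing cost 37 + fixed 11 = 48.
Compare {P-α}: busing cost 138 + fixed 6 = 144.

42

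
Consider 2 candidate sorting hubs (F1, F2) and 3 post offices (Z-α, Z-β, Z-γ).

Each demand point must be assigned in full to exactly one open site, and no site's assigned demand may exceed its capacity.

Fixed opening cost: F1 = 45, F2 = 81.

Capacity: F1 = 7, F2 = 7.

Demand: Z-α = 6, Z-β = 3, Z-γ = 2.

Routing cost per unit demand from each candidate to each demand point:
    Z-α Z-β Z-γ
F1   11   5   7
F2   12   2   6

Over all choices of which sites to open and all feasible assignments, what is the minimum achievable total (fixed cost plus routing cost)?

Open {F1, F2}; cheapest assignment that respects the capacities:
  F1 (cap 7, load 6): Z-α — cost 6×11 = 66
  F2 (cap 7, load 5): Z-β, Z-γ — cost 3×2 + 2×6 = 18
  Shipping 84, fixed 126 → total 210.
  Any other capacity-feasible assignment to {F1, F2} ships for at least 84.
Total demand is 11 and no other set of sites has combined capacity ≥ 11, so {F1, F2} is the only feasible choice of open sites. Minimum: 210.

210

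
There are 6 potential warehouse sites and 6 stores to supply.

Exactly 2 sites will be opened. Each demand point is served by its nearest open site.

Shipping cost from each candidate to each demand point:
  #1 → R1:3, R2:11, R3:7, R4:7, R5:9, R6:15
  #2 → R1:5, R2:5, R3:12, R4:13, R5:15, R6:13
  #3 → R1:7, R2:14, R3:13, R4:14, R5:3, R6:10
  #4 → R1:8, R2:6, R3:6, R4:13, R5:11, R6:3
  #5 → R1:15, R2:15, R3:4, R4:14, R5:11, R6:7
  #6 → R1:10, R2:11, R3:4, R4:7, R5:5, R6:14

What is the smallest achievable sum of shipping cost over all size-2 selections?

Open {#4, #6}.
  R1→#4 8, R2→#4 6, R3→#6 4, R4→#6 7, R5→#6 5, R6→#4 3  ⇒ total 33.
Compare {#1, #4}: total 34.
Compare {#3, #4}: total 38.
No size-2 selection does better; minimum is 33.

33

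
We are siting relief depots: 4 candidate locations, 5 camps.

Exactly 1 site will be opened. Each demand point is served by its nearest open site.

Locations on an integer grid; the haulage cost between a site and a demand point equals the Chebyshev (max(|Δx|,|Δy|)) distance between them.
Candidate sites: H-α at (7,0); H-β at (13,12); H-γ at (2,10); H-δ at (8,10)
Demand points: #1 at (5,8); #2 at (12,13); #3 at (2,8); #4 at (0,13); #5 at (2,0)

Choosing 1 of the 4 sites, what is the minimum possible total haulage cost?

28

Open {H-γ}.
  #1→H-γ 3, #2→H-γ 10, #3→H-γ 2, #4→H-γ 3, #5→H-γ 10  ⇒ total 28.
Compare {H-δ}: total 31.
Compare {H-β}: total 45.
No size-1 selection does better; minimum is 28.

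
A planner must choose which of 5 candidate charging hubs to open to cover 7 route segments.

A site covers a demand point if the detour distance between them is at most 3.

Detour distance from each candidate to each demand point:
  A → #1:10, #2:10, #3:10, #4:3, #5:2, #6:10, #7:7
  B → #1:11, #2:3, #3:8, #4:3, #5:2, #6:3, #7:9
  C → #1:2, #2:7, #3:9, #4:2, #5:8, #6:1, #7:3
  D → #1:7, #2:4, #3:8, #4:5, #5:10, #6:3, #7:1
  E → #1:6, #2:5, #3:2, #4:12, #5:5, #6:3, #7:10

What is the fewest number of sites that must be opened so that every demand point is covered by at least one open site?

Coverage sets (demand points within 3 of each site):
  A: {#4, #5}
  B: {#2, #4, #5, #6}
  C: {#1, #4, #6, #7}
  D: {#6, #7}
  E: {#3, #6}
No 2 sites suffice: every size-2 union leaves at least one demand point uncovered.
But {B, C, E} covers everything, so the minimum is 3.

3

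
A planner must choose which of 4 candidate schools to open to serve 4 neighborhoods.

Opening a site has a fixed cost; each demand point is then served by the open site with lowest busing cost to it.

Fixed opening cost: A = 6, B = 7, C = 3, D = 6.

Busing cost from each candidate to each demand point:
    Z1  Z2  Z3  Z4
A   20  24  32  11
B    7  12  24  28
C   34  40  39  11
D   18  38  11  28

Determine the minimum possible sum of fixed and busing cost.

Open {B, C, D}: assign each demand point to its cheapest open site.
  Z1→B 7, Z2→B 12, Z3→D 11, Z4→C 11
  busing cost 41, fixed 16 → total 57.
Compare {A, B, D}: busing cost 41 + fixed 19 = 60.
Compare {A, B, C, D}: busing cost 41 + fixed 22 = 63.
Compare {B, C}: busing cost 54 + fixed 10 = 64.
All other subsets cost ≥ 60. Minimum total cost: 57.

57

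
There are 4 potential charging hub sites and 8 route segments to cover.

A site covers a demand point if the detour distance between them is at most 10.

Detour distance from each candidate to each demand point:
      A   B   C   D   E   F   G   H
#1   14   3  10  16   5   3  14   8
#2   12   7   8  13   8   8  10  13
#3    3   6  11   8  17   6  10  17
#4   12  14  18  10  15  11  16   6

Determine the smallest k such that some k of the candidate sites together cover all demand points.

2

Coverage sets (demand points within 10 of each site):
  #1: {B, C, E, F, H}
  #2: {B, C, E, F, G}
  #3: {A, B, D, F, G}
  #4: {D, H}
No single site covers all 8 demand points.
But {#1, #3} covers everything, so the minimum is 2.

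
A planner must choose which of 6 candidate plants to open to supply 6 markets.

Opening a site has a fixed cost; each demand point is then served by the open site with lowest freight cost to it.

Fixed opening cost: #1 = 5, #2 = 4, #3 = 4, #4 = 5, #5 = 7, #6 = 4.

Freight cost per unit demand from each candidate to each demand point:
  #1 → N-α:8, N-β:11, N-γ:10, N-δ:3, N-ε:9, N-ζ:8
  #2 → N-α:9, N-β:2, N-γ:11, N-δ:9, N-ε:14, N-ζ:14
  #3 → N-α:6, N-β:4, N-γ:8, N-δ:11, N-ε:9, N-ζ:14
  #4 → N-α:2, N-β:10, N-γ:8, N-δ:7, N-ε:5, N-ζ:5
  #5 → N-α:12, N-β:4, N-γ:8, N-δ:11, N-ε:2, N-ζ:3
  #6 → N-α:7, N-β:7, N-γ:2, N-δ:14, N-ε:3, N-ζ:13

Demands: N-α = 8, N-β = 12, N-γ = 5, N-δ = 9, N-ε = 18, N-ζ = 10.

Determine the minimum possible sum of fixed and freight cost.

Open {#1, #2, #4, #5, #6}: assign each demand point to its cheapest open site.
  N-α→#4 8×2=16, N-β→#2 12×2=24, N-γ→#6 5×2=10, N-δ→#1 9×3=27, N-ε→#5 18×2=36, N-ζ→#5 10×3=30
  freight cost 143, fixed 25 → total 168.
Compare {#1, #2, #3, #4, #5, #6}: freight cost 143 + fixed 29 = 172.
Compare {#1, #4, #5, #6}: freight cost 167 + fixed 21 = 188.
Compare {#1, #3, #4, #5, #6}: freight cost 167 + fixed 25 = 192.
All other subsets cost ≥ 172. Minimum total cost: 168.

168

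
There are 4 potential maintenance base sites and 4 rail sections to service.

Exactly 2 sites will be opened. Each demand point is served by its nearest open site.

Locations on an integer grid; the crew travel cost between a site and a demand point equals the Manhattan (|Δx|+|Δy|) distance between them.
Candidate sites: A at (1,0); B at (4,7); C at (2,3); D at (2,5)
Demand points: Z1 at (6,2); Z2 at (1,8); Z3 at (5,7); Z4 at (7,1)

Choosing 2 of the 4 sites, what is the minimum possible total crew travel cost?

17

Open {B, C}.
  Z1→C 5, Z2→B 4, Z3→B 1, Z4→C 7  ⇒ total 17.
Compare {A, B}: total 19.
Compare {B, D}: total 21.
No size-2 selection does better; minimum is 17.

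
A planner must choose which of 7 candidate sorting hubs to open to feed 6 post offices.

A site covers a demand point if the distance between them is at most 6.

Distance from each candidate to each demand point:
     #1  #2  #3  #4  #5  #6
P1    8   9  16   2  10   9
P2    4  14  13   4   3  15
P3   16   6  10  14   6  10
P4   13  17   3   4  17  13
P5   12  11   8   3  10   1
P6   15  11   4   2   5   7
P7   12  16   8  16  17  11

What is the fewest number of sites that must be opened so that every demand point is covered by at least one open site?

4

Coverage sets (demand points within 6 of each site):
  P1: {#4}
  P2: {#1, #4, #5}
  P3: {#2, #5}
  P4: {#3, #4}
  P5: {#4, #6}
  P6: {#3, #4, #5}
  P7: {}
No 3 sites suffice: every size-3 union leaves at least one demand point uncovered.
But {P2, P3, P4, P5} covers everything, so the minimum is 4.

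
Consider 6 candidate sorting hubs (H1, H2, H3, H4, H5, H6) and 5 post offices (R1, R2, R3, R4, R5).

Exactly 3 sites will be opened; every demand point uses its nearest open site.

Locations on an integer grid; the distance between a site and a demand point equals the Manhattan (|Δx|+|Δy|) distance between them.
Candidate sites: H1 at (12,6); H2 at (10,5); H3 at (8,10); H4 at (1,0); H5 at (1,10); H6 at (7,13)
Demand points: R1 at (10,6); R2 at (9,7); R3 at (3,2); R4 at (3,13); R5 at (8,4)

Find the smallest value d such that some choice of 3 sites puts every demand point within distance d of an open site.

4

Open {H2, H4, H6}.
  Farthest demand point is R3 at distance 4 (to H4); all others are ≤ 4.
With {H2, H4, H5} the worst case is 5.
With {H1, H4, H5} the worst case is 6.
No size-3 selection achieves below 4.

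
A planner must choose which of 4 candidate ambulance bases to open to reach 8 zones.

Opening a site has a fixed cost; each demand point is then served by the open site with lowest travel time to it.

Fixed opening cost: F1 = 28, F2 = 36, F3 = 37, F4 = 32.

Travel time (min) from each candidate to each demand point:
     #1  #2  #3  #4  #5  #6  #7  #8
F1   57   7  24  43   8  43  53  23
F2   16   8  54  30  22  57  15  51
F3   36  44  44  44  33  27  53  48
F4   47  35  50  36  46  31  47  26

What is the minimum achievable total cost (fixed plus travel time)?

Open {F1, F2}: assign each demand point to its cheapest open site.
  #1→F2 16, #2→F1 7, #3→F1 24, #4→F2 30, #5→F1 8, #6→F1 43, #7→F2 15, #8→F1 23
  travel time 166, fixed 64 → total 230.
Compare {F1, F2, F4}: travel time 154 + fixed 96 = 250.
Compare {F1, F2, F3}: travel time 150 + fixed 101 = 251.
Compare {F2, F4}: travel time 198 + fixed 68 = 266.
All other subsets cost ≥ 250. Minimum total cost: 230.

230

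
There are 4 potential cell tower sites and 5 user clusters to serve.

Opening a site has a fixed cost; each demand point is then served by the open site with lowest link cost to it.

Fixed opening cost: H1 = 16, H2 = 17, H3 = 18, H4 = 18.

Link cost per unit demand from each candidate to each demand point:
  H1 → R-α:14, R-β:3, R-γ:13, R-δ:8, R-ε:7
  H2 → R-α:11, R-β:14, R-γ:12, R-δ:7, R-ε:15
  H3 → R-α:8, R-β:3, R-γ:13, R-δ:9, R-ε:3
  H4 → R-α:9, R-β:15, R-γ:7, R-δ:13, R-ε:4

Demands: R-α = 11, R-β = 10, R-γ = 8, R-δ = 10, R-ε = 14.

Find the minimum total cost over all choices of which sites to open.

Open {H2, H3, H4}: assign each demand point to its cheapest open site.
  R-α→H3 11×8=88, R-β→H3 10×3=30, R-γ→H4 8×7=56, R-δ→H2 10×7=70, R-ε→H3 14×3=42
  link cost 286, fixed 53 → total 339.
Compare {H3, H4}: link cost 306 + fixed 36 = 342.
Compare {H1, H3, H4}: link cost 296 + fixed 52 = 348.
Compare {H1, H4}: link cost 321 + fixed 34 = 355.
All other subsets cost ≥ 342. Minimum total cost: 339.

339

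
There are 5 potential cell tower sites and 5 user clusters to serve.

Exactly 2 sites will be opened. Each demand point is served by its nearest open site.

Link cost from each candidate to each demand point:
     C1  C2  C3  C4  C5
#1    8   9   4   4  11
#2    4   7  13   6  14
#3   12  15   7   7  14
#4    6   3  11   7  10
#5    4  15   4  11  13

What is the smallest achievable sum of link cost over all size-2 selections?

Open {#1, #4}.
  C1→#4 6, C2→#4 3, C3→#1 4, C4→#1 4, C5→#4 10  ⇒ total 27.
Compare {#4, #5}: total 28.
Compare {#1, #2}: total 30.
No size-2 selection does better; minimum is 27.

27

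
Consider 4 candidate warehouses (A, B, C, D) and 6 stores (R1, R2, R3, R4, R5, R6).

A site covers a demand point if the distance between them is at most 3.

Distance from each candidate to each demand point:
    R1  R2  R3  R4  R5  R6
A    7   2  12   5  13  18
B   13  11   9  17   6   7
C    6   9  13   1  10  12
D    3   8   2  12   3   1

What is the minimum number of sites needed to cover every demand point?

3

Coverage sets (demand points within 3 of each site):
  A: {R2}
  B: {}
  C: {R4}
  D: {R1, R3, R5, R6}
No 2 sites suffice: every size-2 union leaves at least one demand point uncovered.
But {A, C, D} covers everything, so the minimum is 3.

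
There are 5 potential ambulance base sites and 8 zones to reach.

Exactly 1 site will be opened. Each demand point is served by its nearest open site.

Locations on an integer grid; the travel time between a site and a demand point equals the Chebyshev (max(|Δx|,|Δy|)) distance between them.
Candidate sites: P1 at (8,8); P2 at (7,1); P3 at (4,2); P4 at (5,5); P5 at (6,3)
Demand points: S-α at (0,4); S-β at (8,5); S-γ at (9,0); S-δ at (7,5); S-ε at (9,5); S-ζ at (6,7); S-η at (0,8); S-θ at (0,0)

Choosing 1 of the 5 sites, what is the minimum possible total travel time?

31

Open {P4}.
  S-α→P4 5, S-β→P4 3, S-γ→P4 5, S-δ→P4 2, S-ε→P4 4, S-ζ→P4 2, S-η→P4 5, S-θ→P4 5  ⇒ total 31.
Compare {P5}: total 32.
Compare {P3}: total 36.
No size-1 selection does better; minimum is 31.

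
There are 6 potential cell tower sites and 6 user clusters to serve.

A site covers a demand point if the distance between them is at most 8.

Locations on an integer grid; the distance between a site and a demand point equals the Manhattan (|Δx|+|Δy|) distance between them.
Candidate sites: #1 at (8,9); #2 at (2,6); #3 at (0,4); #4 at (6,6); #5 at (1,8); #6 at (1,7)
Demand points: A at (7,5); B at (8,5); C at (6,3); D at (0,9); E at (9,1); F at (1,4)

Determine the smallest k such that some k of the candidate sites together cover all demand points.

2

Coverage sets (demand points within 8 of each site):
  #1: {A, B, C, D}
  #2: {A, B, C, D, F}
  #3: {A, C, D, F}
  #4: {A, B, C, E, F}
  #5: {D, F}
  #6: {A, D, F}
No single site covers all 6 demand points.
But {#1, #4} covers everything, so the minimum is 2.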